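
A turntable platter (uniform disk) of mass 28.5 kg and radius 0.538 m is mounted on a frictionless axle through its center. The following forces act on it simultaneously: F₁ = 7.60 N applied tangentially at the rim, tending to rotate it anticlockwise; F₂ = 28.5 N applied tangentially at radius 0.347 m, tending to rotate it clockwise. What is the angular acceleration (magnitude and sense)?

α ≈ 1.41 rad/s², clockwise

I = ½MR² = (1/2)(28.5)(0.538)² = 4.125 kg·m².
Taking anticlockwise as positive: τ₁ = +(7.60)(0.538) = +4.089 N·m; τ₂ = −(28.5)(0.347) = −9.889 N·m.
Net torque τ = -5.801 N·m.
α = τ/I = -5.801/4.125 = -1.406 rad/s².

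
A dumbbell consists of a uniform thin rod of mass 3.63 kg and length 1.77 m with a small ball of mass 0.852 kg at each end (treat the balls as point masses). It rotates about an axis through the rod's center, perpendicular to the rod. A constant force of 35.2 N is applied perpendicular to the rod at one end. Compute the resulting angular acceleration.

I_rod = (1/12)ML² = (1/12)(3.63)(1.77)² = 0.9477 kg·m².
I_balls = 2·m·(L/2)² = 2(0.852)(0.8850)² = 1.335 kg·m².
Total I = 2.282 kg·m².
τ = F·(L/2) = (35.2)(0.885) = 31.15 N·m.
α = τ/I = 31.15/2.282 = 13.65 rad/s².

α ≈ 13.6 rad/s²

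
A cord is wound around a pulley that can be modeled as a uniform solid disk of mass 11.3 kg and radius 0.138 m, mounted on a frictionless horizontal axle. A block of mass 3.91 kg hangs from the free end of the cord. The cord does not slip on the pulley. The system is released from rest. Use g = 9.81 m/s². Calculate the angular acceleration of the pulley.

I = ½MR² = (1/2)(11.3)(0.138)² = 0.1076 kg·m².
Block: mg − T = ma. Pulley: TR = Iα. No-slip: a = αR, so T = (I/R²)a = 5.650·a.
Then mg = (m + 5.650)a, so a = (3.91)(9.81)/(3.91 + 5.650) = 4.012 m/s².
α = a/R = 4.012/0.138 = 29.07 rad/s².

α ≈ 29.1 rad/s²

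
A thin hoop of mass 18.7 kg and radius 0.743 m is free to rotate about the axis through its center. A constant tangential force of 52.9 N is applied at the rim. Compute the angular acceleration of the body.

I = MR² = (18.7)(0.743)² = 10.32 kg·m².
τ = F R = (52.9)(0.743) = 39.30 N·m.
From τ = Iα: α = 39.30/10.32 = 3.807 rad/s².

α ≈ 3.81 rad/s²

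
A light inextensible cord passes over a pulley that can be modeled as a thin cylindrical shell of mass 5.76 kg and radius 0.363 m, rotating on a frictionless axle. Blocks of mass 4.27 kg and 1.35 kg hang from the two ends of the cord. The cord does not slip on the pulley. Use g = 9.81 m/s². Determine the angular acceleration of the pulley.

α ≈ 6.93 rad/s²

I = MR² = (5.76)(0.363)² = 0.7590 kg·m².
Heavier block: m₁g − T₁ = m₁a. Lighter block: T₂ − m₂g = m₂a.
Pulley: (T₁ − T₂)R = Iα = I(a/R), so T₁ − T₂ = (I/R²)a = 1·M_p a = 5.760·a.
Adding the three: (m₁ − m₂)g = (m₁ + m₂ + 5.760)a, so a = (4.27 − 1.35)(9.81)/(4.27 + 1.35 + 5.760) = 2.517 m/s².
α = a/R = 2.517/0.363 = 6.934 rad/s².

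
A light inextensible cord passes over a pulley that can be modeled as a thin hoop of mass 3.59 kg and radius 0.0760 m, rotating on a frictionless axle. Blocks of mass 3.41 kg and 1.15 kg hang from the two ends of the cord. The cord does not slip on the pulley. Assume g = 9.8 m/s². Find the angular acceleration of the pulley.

I = MR² = (3.59)(0.0760)² = 0.02074 kg·m².
Heavier block: m₁g − T₁ = m₁a. Lighter block: T₂ − m₂g = m₂a.
Pulley: (T₁ − T₂)R = Iα = I(a/R), so T₁ − T₂ = (I/R²)a = 1·M_p a = 3.590·a.
Adding the three: (m₁ − m₂)g = (m₁ + m₂ + 3.590)a, so a = (3.41 − 1.15)(9.8)/(3.41 + 1.15 + 3.590) = 2.718 m/s².
α = a/R = 2.718/0.0760 = 35.76 rad/s².

α ≈ 35.8 rad/s²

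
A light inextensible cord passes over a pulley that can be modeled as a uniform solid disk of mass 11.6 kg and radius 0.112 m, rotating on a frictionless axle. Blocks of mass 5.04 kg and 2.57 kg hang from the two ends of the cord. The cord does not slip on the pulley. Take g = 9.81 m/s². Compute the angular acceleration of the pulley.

I = ½MR² = (1/2)(11.6)(0.112)² = 0.07276 kg·m².
Heavier block: m₁g − T₁ = m₁a. Lighter block: T₂ − m₂g = m₂a.
Pulley: (T₁ − T₂)R = Iα = I(a/R), so T₁ − T₂ = (I/R²)a = (1/2)M_p a = 5.800·a.
Adding the three: (m₁ − m₂)g = (m₁ + m₂ + 5.800)a, so a = (5.04 − 2.57)(9.81)/(5.04 + 2.57 + 5.800) = 1.807 m/s².
α = a/R = 1.807/0.112 = 16.13 rad/s².

α ≈ 16.1 rad/s²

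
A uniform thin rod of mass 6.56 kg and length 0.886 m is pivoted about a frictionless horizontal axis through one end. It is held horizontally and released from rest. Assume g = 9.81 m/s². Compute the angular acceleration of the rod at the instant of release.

About the pivot, I = (1/3)ML² = (1/3)(6.56)(0.886)² = 1.717 kg·m².
The weight acts at the center, a distance L/2 = 0.4430 m from the pivot; τ = Mg(L/2) = 28.51 N·m.
α = τ/I = 28.51/1.717 = 16.61 rad/s².
(Equivalently α = (3g/(2L)) = 16.61 rad/s².)

α ≈ 16.6 rad/s²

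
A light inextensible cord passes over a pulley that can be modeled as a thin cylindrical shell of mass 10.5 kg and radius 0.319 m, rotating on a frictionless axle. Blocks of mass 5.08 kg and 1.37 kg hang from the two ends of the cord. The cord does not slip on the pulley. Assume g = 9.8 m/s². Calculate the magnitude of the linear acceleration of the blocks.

I = MR² = (10.5)(0.319)² = 1.068 kg·m².
Heavier block: m₁g − T₁ = m₁a. Lighter block: T₂ − m₂g = m₂a.
Pulley: (T₁ − T₂)R = Iα = I(a/R), so T₁ − T₂ = (I/R²)a = 1·M_p a = 10.50·a.
Adding the three: (m₁ − m₂)g = (m₁ + m₂ + 10.50)a, so a = (5.08 − 1.37)(9.8)/(5.08 + 1.37 + 10.50) = 2.145 m/s².

a ≈ 2.15 m/s²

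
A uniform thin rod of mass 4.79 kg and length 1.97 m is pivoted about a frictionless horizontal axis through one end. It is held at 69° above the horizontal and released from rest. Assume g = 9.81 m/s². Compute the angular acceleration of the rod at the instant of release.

About the pivot, I = (1/3)ML² = (1/3)(4.79)(1.97)² = 6.197 kg·m².
The weight acts at the center, a distance L/2 = 0.9850 m from the pivot; τ = Mg(L/2) cos 69° = 16.59 N·m.
α = τ/I = 16.59/6.197 = 2.677 rad/s².

α ≈ 2.68 rad/s²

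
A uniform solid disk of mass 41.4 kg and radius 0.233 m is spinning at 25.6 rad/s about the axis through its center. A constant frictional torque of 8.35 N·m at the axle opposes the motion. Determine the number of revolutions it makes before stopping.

≈ 7.02 revolutions

I = ½MR² = (1/2)(41.4)(0.233)² = 1.124 kg·m².
The net torque has magnitude 8.35 N·m, opposing ω.
|α| = τ/I = 8.350/1.124 = 7.430 rad/s² (deceleration).
ω² = ω₀² − 2|α|θ with ω = 0 ⇒ θ = ω₀²/(2|α|) = 44.10 rad = 7.019 rev.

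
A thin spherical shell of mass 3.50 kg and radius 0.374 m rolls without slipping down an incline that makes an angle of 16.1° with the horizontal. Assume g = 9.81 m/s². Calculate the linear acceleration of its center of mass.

Translation along the incline: Mg sinθ − f = Ma.
Rotation about the center: fR = Iα with I = (2/3)MR². No-slip gives a = αR, so f = (I/R²)a = (2/3)M a.
Substituting: Mg sinθ = (1 + 0.6667)Ma, so a = g sinθ/(1 + 0.6667) = (9.81) sin 16.1° / 1.667 = 1.632 m/s².

a ≈ 1.63 m/s²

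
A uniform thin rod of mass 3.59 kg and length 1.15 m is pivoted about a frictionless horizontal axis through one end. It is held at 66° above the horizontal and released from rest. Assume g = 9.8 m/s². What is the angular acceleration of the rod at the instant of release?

α ≈ 5.20 rad/s²

About the pivot, I = (1/3)ML² = (1/3)(3.59)(1.15)² = 1.583 kg·m².
The weight acts at the center, a distance L/2 = 0.5750 m from the pivot; τ = Mg(L/2) cos 66° = 8.228 N·m.
α = τ/I = 8.228/1.583 = 5.199 rad/s².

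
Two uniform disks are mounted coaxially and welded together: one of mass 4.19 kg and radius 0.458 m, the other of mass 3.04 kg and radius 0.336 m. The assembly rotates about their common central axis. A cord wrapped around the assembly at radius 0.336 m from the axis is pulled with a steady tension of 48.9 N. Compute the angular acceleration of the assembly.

I = ½M₁R₁² + ½M₂R₂² = ½(4.19)(0.458)² + ½(3.04)(0.336)² = 0.6111 kg·m².
τ = F r = (48.9)(0.336) = 16.43 N·m.
α = τ/I = 16.43/0.6111 = 26.89 rad/s².

α ≈ 26.9 rad/s²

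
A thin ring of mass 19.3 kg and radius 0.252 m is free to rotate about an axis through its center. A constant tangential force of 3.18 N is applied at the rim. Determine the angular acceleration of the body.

α ≈ 0.654 rad/s²

I = MR² = (19.3)(0.252)² = 1.226 kg·m².
τ = F R = (3.18)(0.252) = 0.8014 N·m.
Newton's second law for rotation, τ = Iα, gives α = τ/I = 0.8014/1.226 = 0.6538 rad/s².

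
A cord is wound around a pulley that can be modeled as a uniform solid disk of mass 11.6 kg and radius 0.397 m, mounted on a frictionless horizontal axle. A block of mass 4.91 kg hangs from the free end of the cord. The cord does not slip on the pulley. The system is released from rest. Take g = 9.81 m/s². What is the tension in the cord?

T ≈ 26.1 N

I = ½MR² = (1/2)(11.6)(0.397)² = 0.9141 kg·m².
Block: mg − T = ma. Pulley: TR = Iα. No-slip: a = αR, so T = (I/R²)a = 5.800·a.
Then mg = (m + 5.800)a, so a = (4.91)(9.81)/(4.91 + 5.800) = 4.497 m/s².
T = 5.800·a = 26.08 N.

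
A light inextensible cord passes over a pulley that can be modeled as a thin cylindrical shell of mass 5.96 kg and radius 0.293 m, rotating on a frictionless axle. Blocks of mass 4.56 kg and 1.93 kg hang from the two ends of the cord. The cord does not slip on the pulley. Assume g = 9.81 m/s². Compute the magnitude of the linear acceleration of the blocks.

a ≈ 2.07 m/s²

I = MR² = (5.96)(0.293)² = 0.5117 kg·m².
Heavier block: m₁g − T₁ = m₁a. Lighter block: T₂ − m₂g = m₂a.
Pulley: (T₁ − T₂)R = Iα = I(a/R), so T₁ − T₂ = (I/R²)a = 1·M_p a = 5.960·a.
Adding the three: (m₁ − m₂)g = (m₁ + m₂ + 5.960)a, so a = (4.56 − 1.93)(9.81)/(4.56 + 1.93 + 5.960) = 2.072 m/s².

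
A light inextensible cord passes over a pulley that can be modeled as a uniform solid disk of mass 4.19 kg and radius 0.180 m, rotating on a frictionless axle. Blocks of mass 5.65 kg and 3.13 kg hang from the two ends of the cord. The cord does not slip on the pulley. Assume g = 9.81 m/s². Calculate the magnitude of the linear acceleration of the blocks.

a ≈ 2.27 m/s²

I = ½MR² = (1/2)(4.19)(0.180)² = 0.06788 kg·m².
Heavier block: m₁g − T₁ = m₁a. Lighter block: T₂ − m₂g = m₂a.
Pulley: (T₁ − T₂)R = Iα = I(a/R), so T₁ − T₂ = (I/R²)a = (1/2)M_p a = 2.095·a.
Adding the three: (m₁ − m₂)g = (m₁ + m₂ + 2.095)a, so a = (5.65 − 3.13)(9.81)/(5.65 + 3.13 + 2.095) = 2.273 m/s².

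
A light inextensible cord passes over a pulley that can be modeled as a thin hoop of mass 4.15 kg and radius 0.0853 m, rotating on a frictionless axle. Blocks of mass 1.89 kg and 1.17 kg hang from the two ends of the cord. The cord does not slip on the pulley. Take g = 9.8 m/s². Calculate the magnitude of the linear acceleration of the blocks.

I = MR² = (4.15)(0.0853)² = 0.03020 kg·m².
Heavier block: m₁g − T₁ = m₁a. Lighter block: T₂ − m₂g = m₂a.
Pulley: (T₁ − T₂)R = Iα = I(a/R), so T₁ − T₂ = (I/R²)a = 1·M_p a = 4.150·a.
Adding the three: (m₁ − m₂)g = (m₁ + m₂ + 4.150)a, so a = (1.89 − 1.17)(9.8)/(1.89 + 1.17 + 4.150) = 0.9786 m/s².

a ≈ 0.979 m/s²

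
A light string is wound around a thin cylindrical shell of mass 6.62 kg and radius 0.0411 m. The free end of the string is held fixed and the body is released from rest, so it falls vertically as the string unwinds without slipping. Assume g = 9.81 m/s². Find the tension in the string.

Translation: Mg − T = Ma. Rotation about the center: TR = Iα with I = MR².
With a = αR: T = (I/R²)a = M a, so Mg = (1 + 1.000)Ma.
a = g/(1 + 1.000) = 9.81/2.000 = 4.905 m/s².
T = 1.000·M·a = (1.000)(6.62)(4.905) = 32.47 N.

T ≈ 32.5 N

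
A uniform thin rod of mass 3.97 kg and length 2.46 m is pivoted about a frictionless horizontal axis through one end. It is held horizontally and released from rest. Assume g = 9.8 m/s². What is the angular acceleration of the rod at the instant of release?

About the pivot, I = (1/3)ML² = (1/3)(3.97)(2.46)² = 8.008 kg·m².
The weight acts at the center, a distance L/2 = 1.230 m from the pivot; τ = Mg(L/2) = 47.85 N·m.
α = τ/I = 47.85/8.008 = 5.976 rad/s².
(Equivalently α = (3g/(2L)) = 5.976 rad/s².)

α ≈ 5.98 rad/s²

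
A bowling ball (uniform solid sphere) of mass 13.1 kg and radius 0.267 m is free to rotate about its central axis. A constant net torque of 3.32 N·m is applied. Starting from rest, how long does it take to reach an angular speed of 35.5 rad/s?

t ≈ 3.99 s

I = (2/5)MR² = (2/5)(13.1)(0.267)² = 0.3736 kg·m².
α = τ/I = 3.32/0.3736 = 8.888 rad/s².
ω = αt ⇒ t = ω/α = 35.5/8.888 = 3.994 s.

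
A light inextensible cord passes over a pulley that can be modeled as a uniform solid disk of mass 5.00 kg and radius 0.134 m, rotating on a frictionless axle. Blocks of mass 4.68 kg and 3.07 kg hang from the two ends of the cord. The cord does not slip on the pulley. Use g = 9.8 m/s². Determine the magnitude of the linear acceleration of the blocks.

a ≈ 1.54 m/s²

I = ½MR² = (1/2)(5.00)(0.134)² = 0.04489 kg·m².
Heavier block: m₁g − T₁ = m₁a. Lighter block: T₂ − m₂g = m₂a.
Pulley: (T₁ − T₂)R = Iα = I(a/R), so T₁ − T₂ = (I/R²)a = (1/2)M_p a = 2.500·a.
Adding the three: (m₁ − m₂)g = (m₁ + m₂ + 2.500)a, so a = (4.68 − 3.07)(9.8)/(4.68 + 3.07 + 2.500) = 1.539 m/s².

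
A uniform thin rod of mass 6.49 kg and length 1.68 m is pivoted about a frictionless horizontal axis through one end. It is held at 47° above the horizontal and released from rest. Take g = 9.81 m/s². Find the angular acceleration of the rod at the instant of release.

α ≈ 5.97 rad/s²

About the pivot, I = (1/3)ML² = (1/3)(6.49)(1.68)² = 6.106 kg·m².
The weight acts at the center, a distance L/2 = 0.8400 m from the pivot; τ = Mg(L/2) cos 47° = 36.47 N·m.
α = τ/I = 36.47/6.106 = 5.974 rad/s².
(Equivalently α = (3g/(2L)) cos 47° = 5.974 rad/s².)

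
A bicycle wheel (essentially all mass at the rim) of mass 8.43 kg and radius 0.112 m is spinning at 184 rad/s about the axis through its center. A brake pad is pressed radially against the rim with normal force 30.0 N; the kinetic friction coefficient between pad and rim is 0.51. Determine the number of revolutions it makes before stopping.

I = MR² = (8.43)(0.112)² = 0.1057 kg·m².
Friction force f = μN = (0.51)(30.0) = 15.30 N at the rim; torque magnitude τ = fR = 1.714 N·m, opposing ω.
|α| = τ/I = 1.714/0.1057 = 16.20 rad/s² (deceleration).
ω² = ω₀² − 2|α|θ with ω = 0 ⇒ θ = ω₀²/(2|α|) = 1045 rad = 166.3 rev.

≈ 166 revolutions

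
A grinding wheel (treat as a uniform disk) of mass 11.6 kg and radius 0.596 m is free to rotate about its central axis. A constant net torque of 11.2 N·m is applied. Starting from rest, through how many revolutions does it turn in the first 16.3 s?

≈ 115 revolutions

I = ½MR² = (1/2)(11.6)(0.596)² = 2.060 kg·m².
α = τ/I = 11.2/2.060 = 5.436 rad/s².
θ = ½αt² = ½(5.436)(16.3)² = 722.2 rad.
Revolutions = θ/(2π) = 114.9.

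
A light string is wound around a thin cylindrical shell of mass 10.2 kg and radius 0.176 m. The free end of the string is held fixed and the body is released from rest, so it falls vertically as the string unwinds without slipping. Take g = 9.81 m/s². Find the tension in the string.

T ≈ 50.0 N

Translation: Mg − T = Ma. Rotation about the center: TR = Iα with I = MR².
With a = αR: T = (I/R²)a = M a, so Mg = (1 + 1.000)Ma.
a = g/(1 + 1.000) = 9.81/2.000 = 4.905 m/s².
T = 1.000·M·a = (1.000)(10.2)(4.905) = 50.03 N.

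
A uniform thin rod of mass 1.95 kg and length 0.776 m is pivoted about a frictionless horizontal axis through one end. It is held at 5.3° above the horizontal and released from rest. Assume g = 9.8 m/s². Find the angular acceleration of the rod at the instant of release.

α ≈ 18.9 rad/s²

About the pivot, I = (1/3)ML² = (1/3)(1.95)(0.776)² = 0.3914 kg·m².
The weight acts at the center, a distance L/2 = 0.3880 m from the pivot; τ = Mg(L/2) cos 5.3° = 7.383 N·m.
α = τ/I = 7.383/0.3914 = 18.86 rad/s².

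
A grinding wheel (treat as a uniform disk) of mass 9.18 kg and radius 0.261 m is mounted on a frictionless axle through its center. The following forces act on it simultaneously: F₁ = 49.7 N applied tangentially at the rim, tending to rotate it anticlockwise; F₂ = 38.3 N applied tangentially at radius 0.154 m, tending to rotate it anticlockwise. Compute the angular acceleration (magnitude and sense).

α ≈ 60.3 rad/s², anticlockwise

I = ½MR² = (1/2)(9.18)(0.261)² = 0.3127 kg·m².
Taking anticlockwise as positive: τ₁ = +(49.7)(0.261) = +12.97 N·m; τ₂ = +(38.3)(0.154) = +5.898 N·m.
Net torque τ = 18.87 N·m.
α = τ/I = 18.87/0.3127 = 60.35 rad/s².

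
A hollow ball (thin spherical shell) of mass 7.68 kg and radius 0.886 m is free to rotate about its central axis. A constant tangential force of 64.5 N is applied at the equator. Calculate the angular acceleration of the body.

I = (2/3)MR² = (2/3)(7.68)(0.886)² = 4.019 kg·m².
τ = F R = (64.5)(0.886) = 57.15 N·m.
Newton's second law for rotation, τ = Iα, gives α = τ/I = 57.15/4.019 = 14.22 rad/s².

α ≈ 14.2 rad/s²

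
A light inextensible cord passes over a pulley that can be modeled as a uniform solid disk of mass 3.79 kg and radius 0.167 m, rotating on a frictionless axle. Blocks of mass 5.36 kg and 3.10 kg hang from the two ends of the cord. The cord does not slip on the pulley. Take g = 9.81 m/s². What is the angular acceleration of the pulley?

α ≈ 12.8 rad/s²

I = ½MR² = (1/2)(3.79)(0.167)² = 0.05285 kg·m².
Heavier block: m₁g − T₁ = m₁a. Lighter block: T₂ − m₂g = m₂a.
Pulley: (T₁ − T₂)R = Iα = I(a/R), so T₁ − T₂ = (I/R²)a = (1/2)M_p a = 1.895·a.
Adding the three: (m₁ − m₂)g = (m₁ + m₂ + 1.895)a, so a = (5.36 − 3.10)(9.81)/(5.36 + 3.10 + 1.895) = 2.141 m/s².
α = a/R = 2.141/0.167 = 12.82 rad/s².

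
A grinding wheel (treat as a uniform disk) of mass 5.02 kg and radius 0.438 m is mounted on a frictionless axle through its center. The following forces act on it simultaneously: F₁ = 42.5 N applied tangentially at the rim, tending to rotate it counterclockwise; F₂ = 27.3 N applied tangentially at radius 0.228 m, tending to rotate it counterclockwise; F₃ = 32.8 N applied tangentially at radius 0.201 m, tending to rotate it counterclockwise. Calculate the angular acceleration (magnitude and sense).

I = ½MR² = (1/2)(5.02)(0.438)² = 0.4815 kg·m².
Taking counterclockwise as positive: τ₁ = +(42.5)(0.438) = +18.61 N·m; τ₂ = +(27.3)(0.228) = +6.224 N·m; τ₃ = +(32.8)(0.201) = +6.593 N·m.
Net torque τ = 31.43 N·m.
α = τ/I = 31.43/0.4815 = 65.28 rad/s².

α ≈ 65.3 rad/s², counterclockwise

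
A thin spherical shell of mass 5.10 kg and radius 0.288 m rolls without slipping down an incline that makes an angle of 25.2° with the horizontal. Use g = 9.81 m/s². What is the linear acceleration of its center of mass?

a ≈ 2.51 m/s²

Translation along the incline: Mg sinθ − f = Ma.
Rotation about the center: fR = Iα with I = (2/3)MR². No-slip gives a = αR, so f = (I/R²)a = (2/3)M a.
Substituting: Mg sinθ = (1 + 0.6667)Ma, so a = g sinθ/(1 + 0.6667) = (9.81) sin 25.2° / 1.667 = 2.506 m/s².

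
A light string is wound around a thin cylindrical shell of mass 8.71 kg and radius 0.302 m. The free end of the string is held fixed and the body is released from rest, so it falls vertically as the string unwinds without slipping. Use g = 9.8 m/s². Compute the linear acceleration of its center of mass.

Translation: Mg − T = Ma. Rotation about the center: TR = Iα with I = MR².
With a = αR: T = (I/R²)a = M a, so Mg = (1 + 1.000)Ma.
a = g/(1 + 1.000) = 9.8/2.000 = 4.900 m/s².

a ≈ 4.90 m/s²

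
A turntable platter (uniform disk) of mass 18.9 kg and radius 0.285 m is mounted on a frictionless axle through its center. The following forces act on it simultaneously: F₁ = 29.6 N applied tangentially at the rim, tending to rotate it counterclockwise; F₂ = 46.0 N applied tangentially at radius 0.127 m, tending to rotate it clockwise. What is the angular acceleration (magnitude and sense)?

I = ½MR² = (1/2)(18.9)(0.285)² = 0.7676 kg·m².
Taking counterclockwise as positive: τ₁ = +(29.6)(0.285) = +8.436 N·m; τ₂ = −(46.0)(0.127) = −5.842 N·m.
Net torque τ = 2.594 N·m.
α = τ/I = 2.594/0.7676 = 3.379 rad/s².

α ≈ 3.38 rad/s², counterclockwise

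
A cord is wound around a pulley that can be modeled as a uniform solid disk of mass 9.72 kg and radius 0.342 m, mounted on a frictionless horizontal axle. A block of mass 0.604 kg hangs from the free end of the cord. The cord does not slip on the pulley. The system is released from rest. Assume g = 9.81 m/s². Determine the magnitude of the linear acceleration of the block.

I = ½MR² = (1/2)(9.72)(0.342)² = 0.5684 kg·m².
Block: mg − T = ma. Pulley: TR = Iα. No-slip: a = αR, so T = (I/R²)a = 4.860·a.
Then mg = (m + 4.860)a, so a = (0.604)(9.81)/(0.604 + 4.860) = 1.084 m/s².

a ≈ 1.08 m/s²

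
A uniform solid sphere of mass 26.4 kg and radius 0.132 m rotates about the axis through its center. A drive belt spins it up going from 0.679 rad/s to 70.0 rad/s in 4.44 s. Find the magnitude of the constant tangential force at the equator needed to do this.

I = (2/5)MR² = (2/5)(26.4)(0.132)² = 0.1840 kg·m².
α = Δω/Δt = (70.0 − 0.679)/4.44 = 15.61 rad/s².
The required torque is τ = Iα = (0.1840)(15.61) = 2.873 N·m.
A tangential force at the equator gives τ = FR, so F = τ/R = 2.873/0.132 = 21.76 N.

F ≈ 21.8 N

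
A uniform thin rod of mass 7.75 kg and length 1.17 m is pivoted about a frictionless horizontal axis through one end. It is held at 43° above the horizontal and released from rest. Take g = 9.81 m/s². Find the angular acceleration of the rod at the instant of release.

α ≈ 9.20 rad/s²

About the pivot, I = (1/3)ML² = (1/3)(7.75)(1.17)² = 3.536 kg·m².
The weight acts at the center, a distance L/2 = 0.5850 m from the pivot; τ = Mg(L/2) cos 43° = 32.53 N·m.
α = τ/I = 32.53/3.536 = 9.198 rad/s².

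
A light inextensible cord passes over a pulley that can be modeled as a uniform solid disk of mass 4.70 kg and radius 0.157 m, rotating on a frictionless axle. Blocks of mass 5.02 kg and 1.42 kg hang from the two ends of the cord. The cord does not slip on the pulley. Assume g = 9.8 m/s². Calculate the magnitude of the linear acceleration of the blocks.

I = ½MR² = (1/2)(4.70)(0.157)² = 0.05793 kg·m².
Heavier block: m₁g − T₁ = m₁a. Lighter block: T₂ − m₂g = m₂a.
Pulley: (T₁ − T₂)R = Iα = I(a/R), so T₁ − T₂ = (I/R²)a = (1/2)M_p a = 2.350·a.
Adding the three: (m₁ − m₂)g = (m₁ + m₂ + 2.350)a, so a = (5.02 − 1.42)(9.8)/(5.02 + 1.42 + 2.350) = 4.014 m/s².

a ≈ 4.01 m/s²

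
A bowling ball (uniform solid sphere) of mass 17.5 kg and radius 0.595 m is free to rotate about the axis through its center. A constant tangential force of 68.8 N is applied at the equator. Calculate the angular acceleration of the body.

α ≈ 16.5 rad/s²

I = (2/5)MR² = (2/5)(17.5)(0.595)² = 2.478 kg·m².
τ = F R = (68.8)(0.595) = 40.94 N·m.
Newton's second law for rotation, τ = Iα, gives α = τ/I = 40.94/2.478 = 16.52 rad/s².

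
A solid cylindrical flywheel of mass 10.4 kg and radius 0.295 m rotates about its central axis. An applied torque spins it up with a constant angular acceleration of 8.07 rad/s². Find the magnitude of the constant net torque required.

τ ≈ 3.65 N·m

I = ½MR² = (1/2)(10.4)(0.295)² = 0.4525 kg·m².
τ = Iα = (0.4525)(8.070) = 3.652 N·m.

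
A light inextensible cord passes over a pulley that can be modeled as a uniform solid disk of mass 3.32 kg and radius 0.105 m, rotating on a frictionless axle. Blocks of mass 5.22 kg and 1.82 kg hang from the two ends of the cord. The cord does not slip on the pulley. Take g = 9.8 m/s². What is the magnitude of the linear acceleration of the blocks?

I = ½MR² = (1/2)(3.32)(0.105)² = 0.01830 kg·m².
Heavier block: m₁g − T₁ = m₁a. Lighter block: T₂ − m₂g = m₂a.
Pulley: (T₁ − T₂)R = Iα = I(a/R), so T₁ − T₂ = (I/R²)a = (1/2)M_p a = 1.660·a.
Adding the three: (m₁ − m₂)g = (m₁ + m₂ + 1.660)a, so a = (5.22 − 1.82)(9.8)/(5.22 + 1.82 + 1.660) = 3.830 m/s².

a ≈ 3.83 m/s²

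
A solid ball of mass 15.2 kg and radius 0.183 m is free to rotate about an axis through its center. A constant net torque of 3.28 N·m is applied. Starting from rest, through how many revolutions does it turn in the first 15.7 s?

≈ 316 revolutions

I = (2/5)MR² = (2/5)(15.2)(0.183)² = 0.2036 kg·m².
α = τ/I = 3.28/0.2036 = 16.11 rad/s².
θ = ½αt² = ½(16.11)(15.7)² = 1985 rad.
Revolutions = θ/(2π) = 316.0.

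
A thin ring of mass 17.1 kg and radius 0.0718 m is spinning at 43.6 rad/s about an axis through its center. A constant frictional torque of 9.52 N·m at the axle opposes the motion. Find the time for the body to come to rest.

I = MR² = (17.1)(0.0718)² = 0.08815 kg·m².
The net torque has magnitude 9.52 N·m, opposing ω.
|α| = τ/I = 9.520/0.08815 = 108.0 rad/s² (deceleration).
0 = ω₀ − |α|t ⇒ t = ω₀/|α| = 43.6/108.0 = 0.4037 s.

t ≈ 0.404 s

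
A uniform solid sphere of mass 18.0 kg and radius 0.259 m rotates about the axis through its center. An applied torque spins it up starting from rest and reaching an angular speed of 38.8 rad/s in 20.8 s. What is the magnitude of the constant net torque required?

τ ≈ 0.901 N·m

I = (2/5)MR² = (2/5)(18.0)(0.259)² = 0.4830 kg·m².
α = Δω/Δt = (38.8 − 0)/20.8 = 1.865 rad/s².
τ = Iα = (0.4830)(1.865) = 0.9009 N·m.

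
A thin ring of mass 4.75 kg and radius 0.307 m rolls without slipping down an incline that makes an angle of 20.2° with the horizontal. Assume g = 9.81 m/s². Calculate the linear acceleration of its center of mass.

a ≈ 1.69 m/s²

Translation along the incline: Mg sinθ − f = Ma.
Rotation about the center: fR = Iα with I = MR². No-slip gives a = αR, so f = (I/R²)a = M a.
Substituting: Mg sinθ = (1 + 1.000)Ma, so a = g sinθ/(1 + 1.000) = (9.81) sin 20.2° / 2.000 = 1.694 m/s².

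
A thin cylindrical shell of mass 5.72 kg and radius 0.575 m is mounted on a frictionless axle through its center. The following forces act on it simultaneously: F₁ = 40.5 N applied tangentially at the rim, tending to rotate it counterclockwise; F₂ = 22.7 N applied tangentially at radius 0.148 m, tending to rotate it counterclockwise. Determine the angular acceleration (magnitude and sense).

I = MR² = (5.72)(0.575)² = 1.891 kg·m².
Taking counterclockwise as positive: τ₁ = +(40.5)(0.575) = +23.29 N·m; τ₂ = +(22.7)(0.148) = +3.360 N·m.
Net torque τ = 26.65 N·m.
α = τ/I = 26.65/1.891 = 14.09 rad/s².

α ≈ 14.1 rad/s², counterclockwise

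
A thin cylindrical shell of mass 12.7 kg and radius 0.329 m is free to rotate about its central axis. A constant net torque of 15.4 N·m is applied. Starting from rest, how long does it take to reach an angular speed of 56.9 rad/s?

t ≈ 5.08 s

I = MR² = (12.7)(0.329)² = 1.375 kg·m².
α = τ/I = 15.4/1.375 = 11.20 rad/s².
ω = αt ⇒ t = ω/α = 56.9/11.20 = 5.079 s.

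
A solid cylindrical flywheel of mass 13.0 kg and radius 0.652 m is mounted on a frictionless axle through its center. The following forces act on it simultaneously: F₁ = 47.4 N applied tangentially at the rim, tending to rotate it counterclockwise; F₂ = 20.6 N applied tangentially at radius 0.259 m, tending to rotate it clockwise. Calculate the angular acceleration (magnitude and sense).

α ≈ 9.25 rad/s², counterclockwise

I = ½MR² = (1/2)(13.0)(0.652)² = 2.763 kg·m².
Taking counterclockwise as positive: τ₁ = +(47.4)(0.652) = +30.90 N·m; τ₂ = −(20.6)(0.259) = −5.335 N·m.
Net torque τ = 25.57 N·m.
α = τ/I = 25.57/2.763 = 9.254 rad/s².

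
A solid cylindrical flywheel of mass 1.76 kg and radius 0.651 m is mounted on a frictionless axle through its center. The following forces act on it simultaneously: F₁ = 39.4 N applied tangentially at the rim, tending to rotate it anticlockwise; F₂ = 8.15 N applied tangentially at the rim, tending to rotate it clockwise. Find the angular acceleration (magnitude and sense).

I = ½MR² = (1/2)(1.76)(0.651)² = 0.3729 kg·m².
Taking anticlockwise as positive: τ₁ = +(39.4)(0.651) = +25.65 N·m; τ₂ = −(8.15)(0.651) = −5.306 N·m.
Net torque τ = 20.34 N·m.
α = τ/I = 20.34/0.3729 = 54.55 rad/s².

α ≈ 54.5 rad/s², anticlockwise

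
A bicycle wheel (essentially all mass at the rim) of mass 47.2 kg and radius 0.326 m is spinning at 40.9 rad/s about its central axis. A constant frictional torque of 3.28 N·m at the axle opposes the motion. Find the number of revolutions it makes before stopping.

≈ 204 revolutions

I = MR² = (47.2)(0.326)² = 5.016 kg·m².
The net torque has magnitude 3.28 N·m, opposing ω.
|α| = τ/I = 3.280/5.016 = 0.6539 rad/s² (deceleration).
ω² = ω₀² − 2|α|θ with ω = 0 ⇒ θ = ω₀²/(2|α|) = 1279 rad = 203.6 rev.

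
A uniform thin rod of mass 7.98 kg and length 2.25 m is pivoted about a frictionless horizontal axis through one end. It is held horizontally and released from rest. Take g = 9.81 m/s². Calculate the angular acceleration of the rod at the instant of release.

α ≈ 6.54 rad/s²

About the pivot, I = (1/3)ML² = (1/3)(7.98)(2.25)² = 13.47 kg·m².
The weight acts at the center, a distance L/2 = 1.125 m from the pivot; τ = Mg(L/2) = 88.07 N·m.
α = τ/I = 88.07/13.47 = 6.540 rad/s².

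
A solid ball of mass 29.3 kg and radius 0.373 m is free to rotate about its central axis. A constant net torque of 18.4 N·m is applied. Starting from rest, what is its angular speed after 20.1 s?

ω ≈ 227 rad/s

I = (2/5)MR² = (2/5)(29.3)(0.373)² = 1.631 kg·m².
α = τ/I = 18.4/1.631 = 11.28 rad/s².
ω = ω₀ + αt = 0 + (11.28)(20.1) = 226.8 rad/s.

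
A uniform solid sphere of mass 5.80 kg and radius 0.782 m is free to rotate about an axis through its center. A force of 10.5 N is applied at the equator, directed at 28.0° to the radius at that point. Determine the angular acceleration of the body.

I = (2/5)MR² = (2/5)(5.80)(0.782)² = 1.419 kg·m².
Only the tangential component produces torque: τ = F R sinθ = (10.5)(0.782) sin 28.0° = 3.855 N·m.
From τ = Iα: α = 3.855/1.419 = 2.717 rad/s².

α ≈ 2.72 rad/s²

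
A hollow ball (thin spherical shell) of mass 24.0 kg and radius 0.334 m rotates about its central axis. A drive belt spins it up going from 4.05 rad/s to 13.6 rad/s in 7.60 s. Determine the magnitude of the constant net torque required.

τ ≈ 2.24 N·m

I = (2/3)MR² = (2/3)(24.0)(0.334)² = 1.785 kg·m².
α = Δω/Δt = (13.6 − 4.05)/7.60 = 1.257 rad/s².
τ = Iα = (1.785)(1.257) = 2.243 N·m.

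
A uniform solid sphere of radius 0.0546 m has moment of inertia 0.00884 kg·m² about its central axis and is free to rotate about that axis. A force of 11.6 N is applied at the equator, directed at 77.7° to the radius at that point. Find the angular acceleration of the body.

Only the tangential component produces torque: τ = F R sinθ = (11.6)(0.0546) sin 77.7° = 0.6188 N·m.
Newton's second law for rotation, τ = Iα, gives α = τ/I = 0.6188/0.008840 = 70.00 rad/s².

α ≈ 70.0 rad/s²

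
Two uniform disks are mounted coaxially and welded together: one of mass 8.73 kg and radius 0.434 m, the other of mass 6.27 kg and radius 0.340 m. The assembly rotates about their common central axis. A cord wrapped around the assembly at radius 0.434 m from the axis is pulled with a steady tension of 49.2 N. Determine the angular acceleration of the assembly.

α ≈ 18.0 rad/s²

I = ½M₁R₁² + ½M₂R₂² = ½(8.73)(0.434)² + ½(6.27)(0.340)² = 1.185 kg·m².
τ = F r = (49.2)(0.434) = 21.35 N·m.
α = τ/I = 21.35/1.185 = 18.03 rad/s².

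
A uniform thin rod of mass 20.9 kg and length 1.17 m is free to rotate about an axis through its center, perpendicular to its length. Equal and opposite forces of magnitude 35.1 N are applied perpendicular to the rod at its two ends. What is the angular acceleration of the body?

I = (1/12)ML² = (1/12)(20.9)(1.17)² = 2.384 kg·m².
The couple gives τ = F·(L/2) + F·(L/2) = F L = (35.1)(1.17) = 41.07 N·m.
From τ = Iα: α = 41.07/2.384 = 17.22 rad/s².

α ≈ 17.2 rad/s²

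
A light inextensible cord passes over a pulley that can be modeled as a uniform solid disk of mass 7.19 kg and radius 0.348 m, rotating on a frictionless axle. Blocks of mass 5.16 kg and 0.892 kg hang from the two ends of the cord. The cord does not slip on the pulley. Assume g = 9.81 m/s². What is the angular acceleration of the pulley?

α ≈ 12.5 rad/s²

I = ½MR² = (1/2)(7.19)(0.348)² = 0.4354 kg·m².
Heavier block: m₁g − T₁ = m₁a. Lighter block: T₂ − m₂g = m₂a.
Pulley: (T₁ − T₂)R = Iα = I(a/R), so T₁ − T₂ = (I/R²)a = (1/2)M_p a = 3.595·a.
Adding the three: (m₁ − m₂)g = (m₁ + m₂ + 3.595)a, so a = (5.16 − 0.892)(9.81)/(5.16 + 0.892 + 3.595) = 4.340 m/s².
α = a/R = 4.340/0.348 = 12.47 rad/s².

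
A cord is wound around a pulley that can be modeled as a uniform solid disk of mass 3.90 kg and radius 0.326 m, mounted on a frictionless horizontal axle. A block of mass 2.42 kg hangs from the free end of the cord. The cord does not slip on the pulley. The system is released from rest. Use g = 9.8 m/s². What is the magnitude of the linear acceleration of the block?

a ≈ 5.43 m/s²

I = ½MR² = (1/2)(3.90)(0.326)² = 0.2072 kg·m².
Block: mg − T = ma. Pulley: TR = Iα. No-slip: a = αR, so T = (I/R²)a = 1.950·a.
Then mg = (m + 1.950)a, so a = (2.42)(9.8)/(2.42 + 1.950) = 5.427 m/s².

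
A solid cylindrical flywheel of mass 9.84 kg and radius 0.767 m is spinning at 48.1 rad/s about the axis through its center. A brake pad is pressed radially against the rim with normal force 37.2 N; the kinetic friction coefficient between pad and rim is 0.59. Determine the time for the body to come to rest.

t ≈ 8.27 s

I = ½MR² = (1/2)(9.84)(0.767)² = 2.894 kg·m².
Friction force f = μN = (0.59)(37.2) = 21.95 N at the rim; torque magnitude τ = fR = 16.83 N·m, opposing ω.
|α| = τ/I = 16.83/2.894 = 5.816 rad/s² (deceleration).
0 = ω₀ − |α|t ⇒ t = ω₀/|α| = 48.1/5.816 = 8.270 s.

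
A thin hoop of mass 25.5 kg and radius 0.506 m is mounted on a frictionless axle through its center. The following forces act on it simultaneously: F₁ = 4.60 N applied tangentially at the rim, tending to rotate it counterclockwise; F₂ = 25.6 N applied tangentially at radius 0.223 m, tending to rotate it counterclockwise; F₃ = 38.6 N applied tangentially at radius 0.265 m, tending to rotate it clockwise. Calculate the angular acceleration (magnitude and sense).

α ≈ 0.336 rad/s², clockwise

I = MR² = (25.5)(0.506)² = 6.529 kg·m².
Taking counterclockwise as positive: τ₁ = +(4.60)(0.506) = +2.328 N·m; τ₂ = +(25.6)(0.223) = +5.709 N·m; τ₃ = −(38.6)(0.265) = −10.23 N·m.
Net torque τ = -2.193 N·m.
α = τ/I = -2.193/6.529 = -0.3358 rad/s².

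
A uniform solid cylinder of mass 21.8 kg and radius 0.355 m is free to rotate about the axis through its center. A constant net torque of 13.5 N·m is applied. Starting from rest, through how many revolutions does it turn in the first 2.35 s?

≈ 4.32 revolutions

I = ½MR² = (1/2)(21.8)(0.355)² = 1.374 kg·m².
α = τ/I = 13.5/1.374 = 9.828 rad/s².
θ = ½αt² = ½(9.828)(2.35)² = 27.14 rad.
Revolutions = θ/(2π) = 4.319.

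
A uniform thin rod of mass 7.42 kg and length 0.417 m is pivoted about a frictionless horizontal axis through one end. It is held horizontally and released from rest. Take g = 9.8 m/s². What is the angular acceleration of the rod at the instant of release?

About the pivot, I = (1/3)ML² = (1/3)(7.42)(0.417)² = 0.4301 kg·m².
The weight acts at the center, a distance L/2 = 0.2085 m from the pivot; τ = Mg(L/2) = 15.16 N·m.
α = τ/I = 15.16/0.4301 = 35.25 rad/s².

α ≈ 35.3 rad/s²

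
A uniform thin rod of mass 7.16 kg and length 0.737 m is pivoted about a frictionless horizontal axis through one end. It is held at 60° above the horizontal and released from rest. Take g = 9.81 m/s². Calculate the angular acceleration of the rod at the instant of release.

About the pivot, I = (1/3)ML² = (1/3)(7.16)(0.737)² = 1.296 kg·m².
The weight acts at the center, a distance L/2 = 0.3685 m from the pivot; τ = Mg(L/2) cos 60° = 12.94 N·m.
α = τ/I = 12.94/1.296 = 9.983 rad/s².
(Equivalently α = (3g/(2L)) cos 60° = 9.983 rad/s².)

α ≈ 9.98 rad/s²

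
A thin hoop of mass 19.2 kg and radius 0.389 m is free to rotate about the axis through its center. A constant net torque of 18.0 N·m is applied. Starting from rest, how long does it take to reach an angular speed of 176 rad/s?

I = MR² = (19.2)(0.389)² = 2.905 kg·m².
α = τ/I = 18.0/2.905 = 6.195 rad/s².
ω = αt ⇒ t = ω/α = 176/6.195 = 28.41 s.

t ≈ 28.4 s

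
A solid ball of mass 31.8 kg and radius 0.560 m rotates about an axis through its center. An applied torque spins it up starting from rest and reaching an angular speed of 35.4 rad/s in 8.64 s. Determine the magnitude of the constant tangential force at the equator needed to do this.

I = (2/5)MR² = (2/5)(31.8)(0.560)² = 3.989 kg·m².
α = Δω/Δt = (35.4 − 0)/8.64 = 4.097 rad/s².
The required torque is τ = Iα = (3.989)(4.097) = 16.34 N·m.
A tangential force at the equator gives τ = FR, so F = τ/R = 16.34/0.560 = 29.19 N.

F ≈ 29.2 N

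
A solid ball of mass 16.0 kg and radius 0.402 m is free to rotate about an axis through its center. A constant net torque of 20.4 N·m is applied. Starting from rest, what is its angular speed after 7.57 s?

ω ≈ 149 rad/s

I = (2/5)MR² = (2/5)(16.0)(0.402)² = 1.034 kg·m².
α = τ/I = 20.4/1.034 = 19.72 rad/s².
ω = ω₀ + αt = 0 + (19.72)(7.57) = 149.3 rad/s.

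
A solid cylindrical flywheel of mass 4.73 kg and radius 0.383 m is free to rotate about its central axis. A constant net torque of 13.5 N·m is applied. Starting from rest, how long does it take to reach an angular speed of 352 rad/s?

t ≈ 9.05 s

I = ½MR² = (1/2)(4.73)(0.383)² = 0.3469 kg·m².
α = τ/I = 13.5/0.3469 = 38.91 rad/s².
ω = αt ⇒ t = ω/α = 352/38.91 = 9.046 s.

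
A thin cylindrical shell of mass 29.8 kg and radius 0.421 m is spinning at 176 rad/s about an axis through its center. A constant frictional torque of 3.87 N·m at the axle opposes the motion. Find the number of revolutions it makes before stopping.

≈ 3360 revolutions

I = MR² = (29.8)(0.421)² = 5.282 kg·m².
The net torque has magnitude 3.87 N·m, opposing ω.
|α| = τ/I = 3.870/5.282 = 0.7327 rad/s² (deceleration).
ω² = ω₀² − 2|α|θ with ω = 0 ⇒ θ = ω₀²/(2|α|) = 21140 rad = 3364 rev.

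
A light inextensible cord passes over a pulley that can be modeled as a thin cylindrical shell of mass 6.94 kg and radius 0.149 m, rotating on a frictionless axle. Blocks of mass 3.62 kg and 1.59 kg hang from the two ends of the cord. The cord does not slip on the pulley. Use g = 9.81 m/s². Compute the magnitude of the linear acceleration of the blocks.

a ≈ 1.64 m/s²

I = MR² = (6.94)(0.149)² = 0.1541 kg·m².
Heavier block: m₁g − T₁ = m₁a. Lighter block: T₂ − m₂g = m₂a.
Pulley: (T₁ − T₂)R = Iα = I(a/R), so T₁ − T₂ = (I/R²)a = 1·M_p a = 6.940·a.
Adding the three: (m₁ − m₂)g = (m₁ + m₂ + 6.940)a, so a = (3.62 − 1.59)(9.81)/(3.62 + 1.59 + 6.940) = 1.639 m/s².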